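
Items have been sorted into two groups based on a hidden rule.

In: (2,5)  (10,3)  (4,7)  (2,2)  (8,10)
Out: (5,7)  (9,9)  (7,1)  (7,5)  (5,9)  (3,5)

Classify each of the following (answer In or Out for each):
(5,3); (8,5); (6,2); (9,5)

Out, In, In, Out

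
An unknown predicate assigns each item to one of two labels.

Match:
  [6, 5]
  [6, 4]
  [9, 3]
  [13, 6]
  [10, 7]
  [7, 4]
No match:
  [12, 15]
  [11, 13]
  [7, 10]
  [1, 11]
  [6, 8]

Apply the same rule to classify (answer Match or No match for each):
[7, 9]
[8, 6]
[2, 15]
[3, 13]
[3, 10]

One predicate separates the groups cleanly: first > second.
[7, 9]: No match (7 < 9). [8, 6]: Match (8 > 6). [2, 15]: No match (2 < 15). [3, 13]: No match (3 < 13). [3, 10]: No match (3 < 10).

No match, Match, No match, No match, No match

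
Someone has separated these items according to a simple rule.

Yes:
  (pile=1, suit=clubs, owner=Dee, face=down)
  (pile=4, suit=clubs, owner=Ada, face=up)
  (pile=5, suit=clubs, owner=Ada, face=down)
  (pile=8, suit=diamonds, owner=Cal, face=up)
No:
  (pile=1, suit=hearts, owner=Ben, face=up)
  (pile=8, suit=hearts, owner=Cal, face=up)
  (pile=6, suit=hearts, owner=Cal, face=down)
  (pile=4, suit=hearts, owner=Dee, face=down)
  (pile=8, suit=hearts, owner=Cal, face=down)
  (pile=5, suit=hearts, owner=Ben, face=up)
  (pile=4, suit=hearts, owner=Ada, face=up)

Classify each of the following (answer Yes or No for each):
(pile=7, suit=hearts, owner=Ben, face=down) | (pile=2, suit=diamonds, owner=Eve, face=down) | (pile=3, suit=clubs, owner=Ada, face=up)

All 'Yes' examples share one property — suit is not hearts — and every 'No' example lacks it.
No: (pile=7, suit=hearts, owner=Ben, face=down), since suit is hearts. Yes: (pile=2, suit=diamonds, owner=Eve, face=down), since suit is diamonds. Yes: (pile=3, suit=clubs, owner=Ada, face=up), since suit is clubs.

No, Yes, Yes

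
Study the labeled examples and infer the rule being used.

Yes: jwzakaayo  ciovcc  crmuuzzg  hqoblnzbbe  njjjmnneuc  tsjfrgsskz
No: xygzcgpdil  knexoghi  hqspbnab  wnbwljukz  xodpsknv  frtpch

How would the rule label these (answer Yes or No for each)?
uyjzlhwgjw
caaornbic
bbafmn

The rule appears to be: has a double letter.
uyjzlhwgjw: no doubled letter, does not satisfy this → No. caaornbic: 'aa' doubled, checks out → Yes. bbafmn: 'bb' doubled, checks out → Yes.

No, Yes, Yes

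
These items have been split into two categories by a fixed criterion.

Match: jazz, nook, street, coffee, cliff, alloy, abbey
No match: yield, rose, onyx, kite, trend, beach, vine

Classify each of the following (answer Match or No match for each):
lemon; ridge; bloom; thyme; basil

The simplest hypothesis consistent with all the labels is: has a double letter.
No match: lemon, since no doubled letter. No match: ridge, since no doubled letter. Match: bloom, since 'oo' doubled. No match: thyme, since no doubled letter. No match: basil, since no doubled letter.

No match, No match, Match, No match, No match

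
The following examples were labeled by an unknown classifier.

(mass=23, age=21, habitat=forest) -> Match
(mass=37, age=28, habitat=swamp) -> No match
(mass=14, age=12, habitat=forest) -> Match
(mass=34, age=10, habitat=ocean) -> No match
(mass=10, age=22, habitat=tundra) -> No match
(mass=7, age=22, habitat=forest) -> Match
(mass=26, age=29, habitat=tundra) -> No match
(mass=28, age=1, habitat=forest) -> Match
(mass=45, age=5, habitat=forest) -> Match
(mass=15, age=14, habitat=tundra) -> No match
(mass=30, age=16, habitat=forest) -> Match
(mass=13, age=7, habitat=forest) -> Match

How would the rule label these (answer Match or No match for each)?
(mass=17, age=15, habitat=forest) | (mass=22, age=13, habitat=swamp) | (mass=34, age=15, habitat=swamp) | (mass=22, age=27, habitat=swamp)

Match, No match, No match, No match

The common property of the 'Match' items is: habitat is forest. No 'No match' item has it.
(mass=17, age=15, habitat=forest) → habitat is forest → Match. (mass=22, age=13, habitat=swamp) → habitat is swamp → No match. (mass=34, age=15, habitat=swamp) → habitat is swamp → No match. (mass=22, age=27, habitat=swamp) → habitat is swamp → No match.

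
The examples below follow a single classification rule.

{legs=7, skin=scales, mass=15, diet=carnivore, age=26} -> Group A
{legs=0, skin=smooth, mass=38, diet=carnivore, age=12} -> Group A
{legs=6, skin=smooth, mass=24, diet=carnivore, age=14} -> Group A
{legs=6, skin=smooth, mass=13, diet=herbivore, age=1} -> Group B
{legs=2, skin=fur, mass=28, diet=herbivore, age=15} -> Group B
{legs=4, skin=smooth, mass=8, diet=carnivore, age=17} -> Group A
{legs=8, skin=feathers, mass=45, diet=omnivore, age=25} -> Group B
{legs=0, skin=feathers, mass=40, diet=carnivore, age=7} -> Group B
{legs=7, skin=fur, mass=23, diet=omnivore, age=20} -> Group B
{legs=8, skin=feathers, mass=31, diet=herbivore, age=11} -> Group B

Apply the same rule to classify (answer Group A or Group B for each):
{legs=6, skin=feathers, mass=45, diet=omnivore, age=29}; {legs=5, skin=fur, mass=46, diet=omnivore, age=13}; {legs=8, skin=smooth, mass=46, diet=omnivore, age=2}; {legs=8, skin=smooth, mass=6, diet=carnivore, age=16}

A rule that fits every label: diet is carnivore AND age ≥ 11 — true of each 'Group A' example, false of each 'Group B' one.
{legs=6, skin=feathers, mass=45, diet=omnivore, age=29} → diet is omnivore, age = 29 → Group B.
{legs=5, skin=fur, mass=46, diet=omnivore, age=13} → diet is omnivore, age = 13 → Group B.
{legs=8, skin=smooth, mass=46, diet=omnivore, age=2} → diet is omnivore, age = 2 → Group B.
{legs=8, skin=smooth, mass=6, diet=carnivore, age=16} → diet is carnivore, age = 16 → Group A.

Group B, Group B, Group B, Group A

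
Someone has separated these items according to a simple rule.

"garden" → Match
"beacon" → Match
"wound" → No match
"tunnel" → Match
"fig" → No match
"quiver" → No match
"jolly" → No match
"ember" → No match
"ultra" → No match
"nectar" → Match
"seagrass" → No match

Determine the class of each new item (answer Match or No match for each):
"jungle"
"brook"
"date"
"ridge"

The pattern is that an item is 'Match' exactly when: even length AND contains 'n'.
"jungle" → length 6, has 'n' → Match. "brook" → length 5, no 'n' → No match. "date" → length 4, no 'n' → No match. "ridge" → length 5, no 'n' → No match.

Match, No match, No match, No match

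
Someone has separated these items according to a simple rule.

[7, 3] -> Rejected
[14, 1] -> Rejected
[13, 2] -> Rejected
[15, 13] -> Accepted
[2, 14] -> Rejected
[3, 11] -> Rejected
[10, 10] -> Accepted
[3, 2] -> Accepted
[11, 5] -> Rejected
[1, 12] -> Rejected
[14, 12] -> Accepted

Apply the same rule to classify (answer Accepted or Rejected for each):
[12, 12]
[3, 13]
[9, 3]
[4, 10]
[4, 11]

Accepted, Rejected, Rejected, Rejected, Rejected

One predicate separates the groups cleanly: |first − second| ≤ 2.
[12, 12]: |12−12| = 0, meets the rule → Accepted. [3, 13]: |3−13| = 10, does not pass → Rejected. [9, 3]: |9−3| = 6, does not pass → Rejected. [4, 10]: |4−10| = 6, does not pass → Rejected. [4, 11]: |4−11| = 7, does not pass → Rejected.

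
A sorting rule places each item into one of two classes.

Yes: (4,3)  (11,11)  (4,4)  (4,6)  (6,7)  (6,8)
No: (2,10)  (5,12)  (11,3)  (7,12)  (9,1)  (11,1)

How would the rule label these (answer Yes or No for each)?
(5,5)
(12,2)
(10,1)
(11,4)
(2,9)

Yes, No, No, No, No

All 'Yes' examples share one property — |first − second| ≤ 2 — and every 'No' example lacks it.
(5,5): Yes (|5−5| = 0).
(12,2): No (|12−2| = 10).
(10,1): No (|10−1| = 9).
(11,4): No (|11−4| = 7).
(2,9): No (|2−9| = 7).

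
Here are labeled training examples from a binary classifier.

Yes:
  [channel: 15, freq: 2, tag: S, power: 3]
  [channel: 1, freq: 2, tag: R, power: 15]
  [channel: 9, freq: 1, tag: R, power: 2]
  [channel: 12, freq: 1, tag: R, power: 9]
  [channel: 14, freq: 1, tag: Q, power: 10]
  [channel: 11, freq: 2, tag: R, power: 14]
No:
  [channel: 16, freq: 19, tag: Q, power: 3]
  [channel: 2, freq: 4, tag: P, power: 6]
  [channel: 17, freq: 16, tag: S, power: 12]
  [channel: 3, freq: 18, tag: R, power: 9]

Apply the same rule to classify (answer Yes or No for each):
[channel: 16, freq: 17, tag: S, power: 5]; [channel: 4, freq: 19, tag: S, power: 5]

No, No

All 'Yes' examples share one property — freq ≤ 2 — and every 'No' example lacks it.
[channel: 16, freq: 17, tag: S, power: 5]: freq = 17, lacks this property → No. [channel: 4, freq: 19, tag: S, power: 5]: freq = 19, lacks this property → No.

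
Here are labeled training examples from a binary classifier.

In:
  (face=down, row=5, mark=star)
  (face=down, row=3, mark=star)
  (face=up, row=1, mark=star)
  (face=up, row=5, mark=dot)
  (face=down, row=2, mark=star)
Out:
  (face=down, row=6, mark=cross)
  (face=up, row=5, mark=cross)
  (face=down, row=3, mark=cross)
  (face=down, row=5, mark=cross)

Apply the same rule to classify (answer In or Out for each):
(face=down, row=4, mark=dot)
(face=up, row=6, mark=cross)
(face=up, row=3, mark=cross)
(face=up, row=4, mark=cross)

In, Out, Out, Out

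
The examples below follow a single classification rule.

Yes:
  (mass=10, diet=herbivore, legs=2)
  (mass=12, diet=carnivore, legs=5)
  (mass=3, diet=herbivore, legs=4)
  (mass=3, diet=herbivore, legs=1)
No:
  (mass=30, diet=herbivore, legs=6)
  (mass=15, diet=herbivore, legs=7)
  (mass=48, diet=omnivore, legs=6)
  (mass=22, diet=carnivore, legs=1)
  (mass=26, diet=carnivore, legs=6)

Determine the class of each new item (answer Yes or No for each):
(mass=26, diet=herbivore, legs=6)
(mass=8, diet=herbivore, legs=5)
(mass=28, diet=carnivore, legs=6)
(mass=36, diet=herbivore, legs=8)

No, Yes, No, No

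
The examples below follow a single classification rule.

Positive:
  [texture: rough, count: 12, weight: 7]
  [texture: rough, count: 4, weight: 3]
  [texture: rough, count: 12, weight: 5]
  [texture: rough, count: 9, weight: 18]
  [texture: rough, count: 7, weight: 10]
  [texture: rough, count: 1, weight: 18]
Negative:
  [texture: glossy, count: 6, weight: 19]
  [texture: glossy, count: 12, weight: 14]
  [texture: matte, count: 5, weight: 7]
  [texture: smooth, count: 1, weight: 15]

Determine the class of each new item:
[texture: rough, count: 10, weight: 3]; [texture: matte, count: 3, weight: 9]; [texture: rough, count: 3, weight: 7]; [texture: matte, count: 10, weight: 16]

Positive, Negative, Positive, Negative

The simplest hypothesis consistent with all the labels is: texture is rough.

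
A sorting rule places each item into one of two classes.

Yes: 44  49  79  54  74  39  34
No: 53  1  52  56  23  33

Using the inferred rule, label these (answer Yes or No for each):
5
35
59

Rule: ≡ 4 (mod 5). This holds for each 'Yes' example and fails for each 'No' one.

No, No, Yes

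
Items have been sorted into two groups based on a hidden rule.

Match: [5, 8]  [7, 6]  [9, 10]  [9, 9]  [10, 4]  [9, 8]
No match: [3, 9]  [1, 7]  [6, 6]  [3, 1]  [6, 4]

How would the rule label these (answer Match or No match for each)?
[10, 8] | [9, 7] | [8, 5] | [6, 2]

Match, Match, Match, No match

A rule that fits every label: sum ≥ 13 — true of each 'Match' example, false of each 'No match' one.
Match: [10, 8], since 10+8 = 18. Match: [9, 7], since 9+7 = 16. Match: [8, 5], since 8+5 = 13. No match: [6, 2], since 6+2 = 8.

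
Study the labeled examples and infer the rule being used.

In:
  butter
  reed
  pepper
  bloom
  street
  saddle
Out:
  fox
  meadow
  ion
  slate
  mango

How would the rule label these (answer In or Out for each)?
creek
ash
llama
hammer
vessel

In, Out, In, In, In

Rule: has a double letter. This holds for each 'In' example and fails for each 'Out' one.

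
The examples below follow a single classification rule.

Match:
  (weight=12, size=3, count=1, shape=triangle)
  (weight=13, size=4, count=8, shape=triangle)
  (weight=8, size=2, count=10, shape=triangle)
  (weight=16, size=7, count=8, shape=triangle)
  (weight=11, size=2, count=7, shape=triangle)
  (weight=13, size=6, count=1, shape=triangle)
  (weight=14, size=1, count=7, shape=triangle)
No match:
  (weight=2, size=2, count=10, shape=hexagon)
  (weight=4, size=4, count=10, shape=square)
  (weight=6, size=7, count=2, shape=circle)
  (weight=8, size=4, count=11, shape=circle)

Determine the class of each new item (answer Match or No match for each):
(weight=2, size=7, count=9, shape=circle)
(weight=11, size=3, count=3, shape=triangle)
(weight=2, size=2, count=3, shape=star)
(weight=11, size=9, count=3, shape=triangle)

No match, Match, No match, Match

'Match' ⟺ shape is triangle.
(weight=2, size=7, count=9, shape=circle): shape is circle — does not pass, so No match.
(weight=11, size=3, count=3, shape=triangle): shape is triangle — meets the rule, so Match.
(weight=2, size=2, count=3, shape=star): shape is star — does not pass, so No match.
(weight=11, size=9, count=3, shape=triangle): shape is triangle — meets the rule, so Match.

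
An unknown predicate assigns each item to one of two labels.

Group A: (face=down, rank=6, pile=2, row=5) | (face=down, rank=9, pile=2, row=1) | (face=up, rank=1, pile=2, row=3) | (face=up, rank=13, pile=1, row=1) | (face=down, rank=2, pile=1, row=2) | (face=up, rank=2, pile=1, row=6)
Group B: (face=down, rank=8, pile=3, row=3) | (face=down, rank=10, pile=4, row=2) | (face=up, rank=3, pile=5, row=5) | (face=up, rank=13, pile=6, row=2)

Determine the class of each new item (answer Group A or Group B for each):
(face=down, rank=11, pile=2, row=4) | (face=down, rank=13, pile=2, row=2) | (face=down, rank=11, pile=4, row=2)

Group A, Group A, Group B

One predicate separates the groups cleanly: pile ≤ 2.
(face=down, rank=11, pile=2, row=4): pile = 2 — meets the rule, so Group A. (face=down, rank=13, pile=2, row=2): pile = 2 — meets the rule, so Group A. (face=down, rank=11, pile=4, row=2): pile = 4 — fails the rule, so Group B.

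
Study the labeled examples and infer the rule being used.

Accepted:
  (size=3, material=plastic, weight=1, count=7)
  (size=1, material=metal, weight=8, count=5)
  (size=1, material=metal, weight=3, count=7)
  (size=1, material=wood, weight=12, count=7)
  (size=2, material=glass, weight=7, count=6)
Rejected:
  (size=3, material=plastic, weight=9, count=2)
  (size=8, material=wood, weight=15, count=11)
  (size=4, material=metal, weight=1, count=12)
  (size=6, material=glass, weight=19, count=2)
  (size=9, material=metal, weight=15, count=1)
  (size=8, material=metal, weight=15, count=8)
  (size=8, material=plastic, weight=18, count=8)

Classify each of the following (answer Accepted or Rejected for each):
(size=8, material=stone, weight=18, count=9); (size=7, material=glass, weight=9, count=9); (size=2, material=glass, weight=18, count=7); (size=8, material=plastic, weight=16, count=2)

Rejected, Rejected, Accepted, Rejected

The distinguishing property — size ≤ 3 AND count ≥ 5 — holds for all the 'Accepted' cases and none of the 'Rejected' cases.
(size=8, material=stone, weight=18, count=9): size = 8, count = 9 — doesn't match, so Rejected. (size=7, material=glass, weight=9, count=9): size = 7, count = 9 — doesn't match, so Rejected. (size=2, material=glass, weight=18, count=7): size = 2, count = 7 — meets the rule, so Accepted. (size=8, material=plastic, weight=16, count=2): size = 8, count = 2 — doesn't match, so Rejected.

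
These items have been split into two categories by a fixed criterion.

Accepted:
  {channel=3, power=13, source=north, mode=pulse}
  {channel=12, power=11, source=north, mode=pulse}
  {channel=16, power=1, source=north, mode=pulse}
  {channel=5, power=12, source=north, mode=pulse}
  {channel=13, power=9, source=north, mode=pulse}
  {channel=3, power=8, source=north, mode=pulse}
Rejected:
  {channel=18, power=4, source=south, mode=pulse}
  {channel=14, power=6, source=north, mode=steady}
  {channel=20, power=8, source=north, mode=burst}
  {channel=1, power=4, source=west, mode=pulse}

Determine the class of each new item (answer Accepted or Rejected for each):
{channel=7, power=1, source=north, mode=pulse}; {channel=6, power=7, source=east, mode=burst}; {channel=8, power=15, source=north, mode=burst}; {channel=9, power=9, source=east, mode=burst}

Accepted, Rejected, Rejected, Rejected

The pattern is that an item is 'Accepted' exactly when: mode is pulse AND source is north.
Accepted: {channel=7, power=1, source=north, mode=pulse}, since mode is pulse, source is north.
Rejected: {channel=6, power=7, source=east, mode=burst}, since mode is burst, source is east.
Rejected: {channel=8, power=15, source=north, mode=burst}, since mode is burst, source is north.
Rejected: {channel=9, power=9, source=east, mode=burst}, since mode is burst, source is east.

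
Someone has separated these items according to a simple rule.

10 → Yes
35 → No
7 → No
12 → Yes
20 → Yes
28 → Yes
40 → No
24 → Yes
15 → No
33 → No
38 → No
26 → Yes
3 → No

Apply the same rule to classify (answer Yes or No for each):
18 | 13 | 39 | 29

Yes, No, No, No

The rule appears to be: even AND at most 28.
18: 18 is even, 18 ≤ 28 — satisfies this, so Yes.
13: 13 is odd, 13 ≤ 28 — does not fit, so No.
39: 39 is odd, 39 > 28 — does not fit, so No.
29: 29 is odd, 29 > 28 — does not fit, so No.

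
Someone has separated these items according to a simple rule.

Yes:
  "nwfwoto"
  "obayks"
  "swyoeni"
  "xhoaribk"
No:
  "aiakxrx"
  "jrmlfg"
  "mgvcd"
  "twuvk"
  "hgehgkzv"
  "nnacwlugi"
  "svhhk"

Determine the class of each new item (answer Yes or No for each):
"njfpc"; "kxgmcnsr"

No, No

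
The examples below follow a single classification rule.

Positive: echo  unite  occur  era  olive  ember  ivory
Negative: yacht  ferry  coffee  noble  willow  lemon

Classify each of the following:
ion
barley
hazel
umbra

Positive, Negative, Negative, Positive

Rule: starts with a vowel. This holds for each 'Positive' example and fails for each 'Negative' one.
ion — starts with 'i', hence Positive. barley — starts with 'b', hence Negative. hazel — starts with 'h', hence Negative. umbra — starts with 'u', hence Positive.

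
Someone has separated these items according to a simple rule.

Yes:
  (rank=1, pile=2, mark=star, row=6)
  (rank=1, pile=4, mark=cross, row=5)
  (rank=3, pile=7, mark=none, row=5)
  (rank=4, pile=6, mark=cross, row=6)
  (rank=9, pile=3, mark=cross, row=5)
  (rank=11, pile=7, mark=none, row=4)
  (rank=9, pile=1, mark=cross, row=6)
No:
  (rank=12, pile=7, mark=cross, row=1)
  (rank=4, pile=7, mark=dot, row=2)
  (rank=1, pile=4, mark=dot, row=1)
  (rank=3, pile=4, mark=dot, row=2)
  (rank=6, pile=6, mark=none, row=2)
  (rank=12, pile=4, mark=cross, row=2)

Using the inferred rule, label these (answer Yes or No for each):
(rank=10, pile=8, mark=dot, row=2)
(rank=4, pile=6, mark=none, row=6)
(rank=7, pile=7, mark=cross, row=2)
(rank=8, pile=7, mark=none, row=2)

One predicate separates the groups cleanly: row ≥ 4.

No, Yes, No, No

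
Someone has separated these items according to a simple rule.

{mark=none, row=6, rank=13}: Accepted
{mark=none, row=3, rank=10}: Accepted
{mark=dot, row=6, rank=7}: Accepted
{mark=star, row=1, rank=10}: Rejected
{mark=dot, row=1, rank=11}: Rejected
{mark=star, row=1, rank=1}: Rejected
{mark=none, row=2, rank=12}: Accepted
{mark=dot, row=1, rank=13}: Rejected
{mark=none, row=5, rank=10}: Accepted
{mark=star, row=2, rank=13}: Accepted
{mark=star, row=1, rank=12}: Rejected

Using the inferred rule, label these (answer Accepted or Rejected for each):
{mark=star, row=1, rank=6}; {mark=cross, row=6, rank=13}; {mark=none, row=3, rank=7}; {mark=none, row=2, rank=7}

The distinguishing property — row ≥ 2 — holds for all the 'Accepted' cases and none of the 'Rejected' cases.

Rejected, Accepted, Accepted, Accepted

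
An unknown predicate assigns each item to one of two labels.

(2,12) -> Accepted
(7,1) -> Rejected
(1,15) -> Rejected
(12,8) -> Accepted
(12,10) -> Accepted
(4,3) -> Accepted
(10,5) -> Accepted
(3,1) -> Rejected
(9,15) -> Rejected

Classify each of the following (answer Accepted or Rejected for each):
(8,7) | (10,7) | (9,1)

Accepted, Accepted, Rejected

The rule appears to be: first is even.
(8,7): Accepted (first 8).
(10,7): Accepted (first 10).
(9,1): Rejected (first 9).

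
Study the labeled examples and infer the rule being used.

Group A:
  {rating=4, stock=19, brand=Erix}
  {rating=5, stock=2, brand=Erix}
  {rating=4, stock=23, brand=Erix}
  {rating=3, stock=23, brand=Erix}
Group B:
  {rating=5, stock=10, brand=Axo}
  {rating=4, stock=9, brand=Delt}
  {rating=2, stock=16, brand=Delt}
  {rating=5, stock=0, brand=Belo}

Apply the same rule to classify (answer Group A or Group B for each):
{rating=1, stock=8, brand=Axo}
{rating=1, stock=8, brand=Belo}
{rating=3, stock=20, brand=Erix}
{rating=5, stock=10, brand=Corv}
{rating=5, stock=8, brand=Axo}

Group B, Group B, Group A, Group B, Group B

The rule appears to be: brand is Erix.
{rating=1, stock=8, brand=Axo}: brand is Axo — doesn't match, so Group B.
{rating=1, stock=8, brand=Belo}: brand is Belo — doesn't match, so Group B.
{rating=3, stock=20, brand=Erix}: brand is Erix — satisfies this, so Group A.
{rating=5, stock=10, brand=Corv}: brand is Corv — doesn't match, so Group B.
{rating=5, stock=8, brand=Axo}: brand is Axo — doesn't match, so Group B.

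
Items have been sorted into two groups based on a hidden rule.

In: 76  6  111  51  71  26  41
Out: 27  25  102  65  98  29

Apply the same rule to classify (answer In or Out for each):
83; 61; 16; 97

Out, In, In, Out

Comparing the two groups points to one rule — ≡ 1 (mod 5).
83: Out (83 mod 5 = 3).
61: In (61 mod 5 = 1).
16: In (16 mod 5 = 1).
97: Out (97 mod 5 = 2).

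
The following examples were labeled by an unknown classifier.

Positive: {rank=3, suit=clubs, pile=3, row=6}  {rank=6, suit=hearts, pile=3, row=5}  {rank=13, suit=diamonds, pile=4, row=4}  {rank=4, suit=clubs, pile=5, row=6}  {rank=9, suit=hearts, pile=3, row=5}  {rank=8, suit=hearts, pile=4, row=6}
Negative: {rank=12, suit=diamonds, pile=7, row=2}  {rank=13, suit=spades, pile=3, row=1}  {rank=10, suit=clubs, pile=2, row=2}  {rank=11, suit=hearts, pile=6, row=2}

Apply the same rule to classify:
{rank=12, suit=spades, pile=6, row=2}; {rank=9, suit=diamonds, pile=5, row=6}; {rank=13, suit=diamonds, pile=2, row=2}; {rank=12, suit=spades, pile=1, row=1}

Negative, Positive, Negative, Negative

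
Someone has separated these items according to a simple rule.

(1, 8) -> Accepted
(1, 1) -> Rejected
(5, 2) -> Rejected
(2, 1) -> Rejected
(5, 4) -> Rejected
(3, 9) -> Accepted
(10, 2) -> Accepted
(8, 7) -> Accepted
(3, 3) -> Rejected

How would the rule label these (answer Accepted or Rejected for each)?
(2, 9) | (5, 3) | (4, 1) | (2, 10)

Accepted, Rejected, Rejected, Accepted

One predicate separates the groups cleanly: max ≥ 7.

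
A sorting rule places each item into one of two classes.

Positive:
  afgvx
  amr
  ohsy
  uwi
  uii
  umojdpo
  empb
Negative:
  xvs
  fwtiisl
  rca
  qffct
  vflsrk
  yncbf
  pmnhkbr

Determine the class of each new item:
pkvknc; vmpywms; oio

All 'Positive' examples share one property — starts with a vowel — and every 'Negative' example lacks it.
pkvknc — starts with 'p', hence Negative.
vmpywms — starts with 'v', hence Negative.
oio — starts with 'o', hence Positive.

Negative, Negative, Positive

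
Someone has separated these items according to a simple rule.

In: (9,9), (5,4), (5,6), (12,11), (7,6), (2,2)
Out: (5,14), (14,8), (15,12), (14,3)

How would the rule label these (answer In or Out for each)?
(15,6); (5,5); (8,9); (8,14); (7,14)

One predicate separates the groups cleanly: max ≤ 12.
(15,6) → max 15 → Out. (5,5) → max 5 → In. (8,9) → max 9 → In. (8,14) → max 14 → Out. (7,14) → max 14 → Out.

Out, In, In, Out, Out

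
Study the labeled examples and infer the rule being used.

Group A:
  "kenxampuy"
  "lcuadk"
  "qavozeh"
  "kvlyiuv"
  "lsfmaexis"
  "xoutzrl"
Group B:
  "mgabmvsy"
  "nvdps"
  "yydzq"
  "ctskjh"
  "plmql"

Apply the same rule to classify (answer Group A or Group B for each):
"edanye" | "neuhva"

The simplest hypothesis consistent with all the labels is: has ≥ 2 vowels.
"edanye" — 3 vowels, hence Group A.
"neuhva" — 3 vowels, hence Group A.

Group A, Group A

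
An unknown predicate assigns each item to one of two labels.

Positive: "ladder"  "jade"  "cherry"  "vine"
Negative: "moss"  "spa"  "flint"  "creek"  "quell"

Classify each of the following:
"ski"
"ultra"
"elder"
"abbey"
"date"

Negative, Negative, Negative, Negative, Positive

All 'Positive' examples share one property — even length AND contains 'e' — and every 'Negative' example lacks it.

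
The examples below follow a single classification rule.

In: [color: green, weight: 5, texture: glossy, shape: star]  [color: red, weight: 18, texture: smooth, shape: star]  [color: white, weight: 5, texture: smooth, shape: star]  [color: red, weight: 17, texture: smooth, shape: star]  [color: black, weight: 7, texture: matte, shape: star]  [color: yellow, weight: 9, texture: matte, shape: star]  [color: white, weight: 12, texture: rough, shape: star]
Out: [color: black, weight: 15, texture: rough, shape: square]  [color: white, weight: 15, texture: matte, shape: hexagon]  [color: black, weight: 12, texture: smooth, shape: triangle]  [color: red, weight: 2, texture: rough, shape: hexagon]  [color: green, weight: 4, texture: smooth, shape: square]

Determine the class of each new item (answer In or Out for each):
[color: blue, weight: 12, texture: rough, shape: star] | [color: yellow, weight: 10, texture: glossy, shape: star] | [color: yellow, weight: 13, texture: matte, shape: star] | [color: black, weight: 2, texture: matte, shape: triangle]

In, In, In, Out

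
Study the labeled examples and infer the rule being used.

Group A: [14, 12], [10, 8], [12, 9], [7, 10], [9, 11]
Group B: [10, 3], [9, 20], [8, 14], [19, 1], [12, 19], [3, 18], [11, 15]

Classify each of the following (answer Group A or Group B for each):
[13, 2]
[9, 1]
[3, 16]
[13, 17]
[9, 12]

Group B, Group B, Group B, Group B, Group A

The rule appears to be: |first − second| ≤ 3.
[13, 2] → |13−2| = 11 → Group B. [9, 1] → |9−1| = 8 → Group B. [3, 16] → |3−16| = 13 → Group B. [13, 17] → |13−17| = 4 → Group B. [9, 12] → |9−12| = 3 → Group A.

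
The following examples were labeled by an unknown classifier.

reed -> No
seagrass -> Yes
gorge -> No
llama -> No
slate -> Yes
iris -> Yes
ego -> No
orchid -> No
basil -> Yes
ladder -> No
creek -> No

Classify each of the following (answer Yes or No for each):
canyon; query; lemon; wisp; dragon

'Yes' ⟺ contains 's'.
canyon: no 's' — lacks this property, so No.
query: no 's' — lacks this property, so No.
lemon: no 's' — lacks this property, so No.
wisp: has 's' — matches, so Yes.
dragon: no 's' — lacks this property, so No.

No, No, No, Yes, No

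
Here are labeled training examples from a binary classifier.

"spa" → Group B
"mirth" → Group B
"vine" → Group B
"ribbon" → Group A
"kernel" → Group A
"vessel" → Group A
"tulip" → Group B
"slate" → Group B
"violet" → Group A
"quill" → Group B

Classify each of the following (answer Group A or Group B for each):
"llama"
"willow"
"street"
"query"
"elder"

Group B, Group A, Group A, Group B, Group B

The simplest hypothesis consistent with all the labels is: length 6.
"llama": length 5, doesn't match → Group B.
"willow": length 6, satisfies this → Group A.
"street": length 6, satisfies this → Group A.
"query": length 5, doesn't match → Group B.
"elder": length 5, doesn't match → Group B.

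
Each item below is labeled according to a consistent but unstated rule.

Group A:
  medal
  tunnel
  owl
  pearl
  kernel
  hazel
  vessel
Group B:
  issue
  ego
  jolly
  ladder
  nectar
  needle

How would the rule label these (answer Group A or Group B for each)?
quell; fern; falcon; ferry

The simplest hypothesis consistent with all the labels is: ends with 'l'.
quell: ends with 'l' — meets the rule, so Group A. fern: ends with 'n' — does not pass, so Group B. falcon: ends with 'n' — does not pass, so Group B. ferry: ends with 'y' — does not pass, so Group B.

Group A, Group B, Group B, Group B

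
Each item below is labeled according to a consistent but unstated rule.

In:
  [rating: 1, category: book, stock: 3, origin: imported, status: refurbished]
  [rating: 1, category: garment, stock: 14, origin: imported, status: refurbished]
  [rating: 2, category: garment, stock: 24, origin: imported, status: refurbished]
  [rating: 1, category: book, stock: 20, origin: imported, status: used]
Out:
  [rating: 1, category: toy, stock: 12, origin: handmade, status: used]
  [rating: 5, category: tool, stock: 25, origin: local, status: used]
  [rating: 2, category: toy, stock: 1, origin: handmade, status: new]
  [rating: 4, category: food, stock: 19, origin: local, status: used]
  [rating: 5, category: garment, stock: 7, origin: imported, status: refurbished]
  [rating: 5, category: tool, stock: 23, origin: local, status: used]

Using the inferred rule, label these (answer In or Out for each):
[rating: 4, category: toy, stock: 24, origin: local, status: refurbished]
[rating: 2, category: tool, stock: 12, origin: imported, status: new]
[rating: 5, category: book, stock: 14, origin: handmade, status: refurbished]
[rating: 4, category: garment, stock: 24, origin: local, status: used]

Rule: origin is imported AND rating ≤ 2. This holds for each 'In' example and fails for each 'Out' one.

Out, In, Out, Out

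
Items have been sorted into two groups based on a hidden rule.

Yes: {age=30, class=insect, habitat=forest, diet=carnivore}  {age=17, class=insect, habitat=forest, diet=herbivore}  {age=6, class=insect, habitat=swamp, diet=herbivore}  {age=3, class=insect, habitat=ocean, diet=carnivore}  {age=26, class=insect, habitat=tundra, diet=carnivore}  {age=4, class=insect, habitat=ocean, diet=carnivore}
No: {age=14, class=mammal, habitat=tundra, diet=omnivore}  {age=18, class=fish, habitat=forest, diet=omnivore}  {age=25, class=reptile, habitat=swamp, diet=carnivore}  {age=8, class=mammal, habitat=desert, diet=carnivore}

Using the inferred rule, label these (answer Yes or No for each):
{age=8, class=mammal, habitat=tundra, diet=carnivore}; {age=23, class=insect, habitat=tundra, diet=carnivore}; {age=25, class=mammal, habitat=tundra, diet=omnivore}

Comparing the two groups points to one rule — class is insect.
No: {age=8, class=mammal, habitat=tundra, diet=carnivore}, since class is mammal.
Yes: {age=23, class=insect, habitat=tundra, diet=carnivore}, since class is insect.
No: {age=25, class=mammal, habitat=tundra, diet=omnivore}, since class is mammal.

No, Yes, No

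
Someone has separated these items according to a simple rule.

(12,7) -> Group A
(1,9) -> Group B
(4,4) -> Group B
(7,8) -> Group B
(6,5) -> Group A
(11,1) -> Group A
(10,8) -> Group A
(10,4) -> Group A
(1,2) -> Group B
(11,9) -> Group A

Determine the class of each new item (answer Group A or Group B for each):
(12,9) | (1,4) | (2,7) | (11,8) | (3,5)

Group A, Group B, Group B, Group A, Group B

The common property of the 'Group A' items is: first > second. No 'Group B' item has it.
(12,9): Group A (12 > 9).
(1,4): Group B (1 < 4).
(2,7): Group B (2 < 7).
(11,8): Group A (11 > 8).
(3,5): Group B (3 < 5).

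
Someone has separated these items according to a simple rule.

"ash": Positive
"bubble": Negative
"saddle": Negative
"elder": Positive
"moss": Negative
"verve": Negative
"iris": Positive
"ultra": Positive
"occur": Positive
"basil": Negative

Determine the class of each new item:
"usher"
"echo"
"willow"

Positive, Positive, Negative

The distinguishing property — starts with a vowel — holds for all the 'Positive' cases and none of the 'Negative' cases.
"usher": starts with 'u', matches → Positive. "echo": starts with 'e', matches → Positive. "willow": starts with 'w', does not fit → Negative.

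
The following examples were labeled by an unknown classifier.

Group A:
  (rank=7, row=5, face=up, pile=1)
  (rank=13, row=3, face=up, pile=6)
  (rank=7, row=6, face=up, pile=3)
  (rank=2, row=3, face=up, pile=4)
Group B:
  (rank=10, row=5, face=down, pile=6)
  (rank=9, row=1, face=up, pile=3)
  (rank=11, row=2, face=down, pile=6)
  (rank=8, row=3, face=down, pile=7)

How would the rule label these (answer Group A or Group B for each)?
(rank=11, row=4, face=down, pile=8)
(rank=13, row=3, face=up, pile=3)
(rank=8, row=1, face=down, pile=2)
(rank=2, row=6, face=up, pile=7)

Group B, Group A, Group B, Group A

Every 'Group A' example satisfies: face is up AND row ≥ 2. None of the 'Group B' examples do.
(rank=11, row=4, face=down, pile=8): Group B (face is down, row = 4).
(rank=13, row=3, face=up, pile=3): Group A (face is up, row = 3).
(rank=8, row=1, face=down, pile=2): Group B (face is down, row = 1).
(rank=2, row=6, face=up, pile=7): Group A (face is up, row = 6).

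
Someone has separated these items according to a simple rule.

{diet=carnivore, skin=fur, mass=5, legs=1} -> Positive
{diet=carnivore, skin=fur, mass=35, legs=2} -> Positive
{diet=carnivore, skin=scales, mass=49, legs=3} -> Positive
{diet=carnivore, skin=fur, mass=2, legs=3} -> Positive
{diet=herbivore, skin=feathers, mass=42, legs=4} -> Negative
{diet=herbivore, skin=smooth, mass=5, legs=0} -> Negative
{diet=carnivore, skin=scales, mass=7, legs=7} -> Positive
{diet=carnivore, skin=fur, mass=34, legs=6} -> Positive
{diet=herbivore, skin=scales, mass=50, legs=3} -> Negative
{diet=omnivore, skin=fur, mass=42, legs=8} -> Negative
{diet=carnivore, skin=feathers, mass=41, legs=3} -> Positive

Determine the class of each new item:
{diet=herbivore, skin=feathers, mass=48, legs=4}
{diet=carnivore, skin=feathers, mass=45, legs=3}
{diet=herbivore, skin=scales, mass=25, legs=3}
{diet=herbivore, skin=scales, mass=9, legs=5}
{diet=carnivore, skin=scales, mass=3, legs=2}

Negative, Positive, Negative, Negative, Positive

One predicate separates the groups cleanly: diet is carnivore.
{diet=herbivore, skin=feathers, mass=48, legs=4}: Negative (diet is herbivore). {diet=carnivore, skin=feathers, mass=45, legs=3}: Positive (diet is carnivore). {diet=herbivore, skin=scales, mass=25, legs=3}: Negative (diet is herbivore). {diet=herbivore, skin=scales, mass=9, legs=5}: Negative (diet is herbivore). {diet=carnivore, skin=scales, mass=3, legs=2}: Positive (diet is carnivore).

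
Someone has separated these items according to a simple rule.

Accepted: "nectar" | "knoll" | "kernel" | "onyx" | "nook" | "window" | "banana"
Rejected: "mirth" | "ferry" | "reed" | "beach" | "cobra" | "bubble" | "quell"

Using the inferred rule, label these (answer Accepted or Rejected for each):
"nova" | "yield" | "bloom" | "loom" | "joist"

Accepted, Rejected, Rejected, Rejected, Rejected

Every 'Accepted' example satisfies: contains 'n'. None of the 'Rejected' examples do.
"nova" → has 'n' → Accepted. "yield" → no 'n' → Rejected. "bloom" → no 'n' → Rejected. "loom" → no 'n' → Rejected. "joist" → no 'n' → Rejected.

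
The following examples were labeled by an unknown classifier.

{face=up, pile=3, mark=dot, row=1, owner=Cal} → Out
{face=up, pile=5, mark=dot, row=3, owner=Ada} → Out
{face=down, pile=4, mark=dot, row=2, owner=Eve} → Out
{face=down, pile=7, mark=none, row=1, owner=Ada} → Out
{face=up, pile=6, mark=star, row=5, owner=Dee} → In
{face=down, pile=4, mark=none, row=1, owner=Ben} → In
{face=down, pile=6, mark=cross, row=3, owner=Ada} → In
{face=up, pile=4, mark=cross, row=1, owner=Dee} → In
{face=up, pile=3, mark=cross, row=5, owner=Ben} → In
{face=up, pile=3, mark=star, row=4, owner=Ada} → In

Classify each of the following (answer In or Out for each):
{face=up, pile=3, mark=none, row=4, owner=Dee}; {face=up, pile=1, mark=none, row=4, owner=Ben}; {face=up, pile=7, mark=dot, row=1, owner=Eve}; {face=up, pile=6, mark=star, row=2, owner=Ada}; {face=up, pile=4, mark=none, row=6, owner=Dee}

In, In, Out, In, In

The distinguishing property — mark is not dot AND pile ≤ 6 — holds for all the 'In' cases and none of the 'Out' cases.
{face=up, pile=3, mark=none, row=4, owner=Dee} — mark is none, pile = 3, hence In. {face=up, pile=1, mark=none, row=4, owner=Ben} — mark is none, pile = 1, hence In. {face=up, pile=7, mark=dot, row=1, owner=Eve} — mark is dot, pile = 7, hence Out. {face=up, pile=6, mark=star, row=2, owner=Ada} — mark is star, pile = 6, hence In. {face=up, pile=4, mark=none, row=6, owner=Dee} — mark is none, pile = 4, hence In.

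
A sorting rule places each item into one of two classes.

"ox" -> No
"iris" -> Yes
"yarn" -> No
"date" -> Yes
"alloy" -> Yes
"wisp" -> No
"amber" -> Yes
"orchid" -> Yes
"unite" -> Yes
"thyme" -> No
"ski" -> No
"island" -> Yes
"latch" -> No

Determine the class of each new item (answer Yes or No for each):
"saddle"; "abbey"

All 'Yes' examples share one property — has ≥ 2 vowels — and every 'No' example lacks it.

Yes, Yes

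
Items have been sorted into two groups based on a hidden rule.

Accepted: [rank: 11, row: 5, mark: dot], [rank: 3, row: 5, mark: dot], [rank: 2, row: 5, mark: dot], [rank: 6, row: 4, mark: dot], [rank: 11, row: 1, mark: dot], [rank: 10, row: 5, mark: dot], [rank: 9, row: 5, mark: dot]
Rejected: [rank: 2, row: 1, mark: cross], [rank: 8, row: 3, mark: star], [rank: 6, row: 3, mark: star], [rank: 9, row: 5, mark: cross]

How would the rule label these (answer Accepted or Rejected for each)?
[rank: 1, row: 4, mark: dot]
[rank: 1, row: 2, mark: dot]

Accepted, Accepted

The distinguishing property — mark is dot — holds for all the 'Accepted' cases and none of the 'Rejected' cases.
[rank: 1, row: 4, mark: dot]: Accepted (mark is dot).
[rank: 1, row: 2, mark: dot]: Accepted (mark is dot).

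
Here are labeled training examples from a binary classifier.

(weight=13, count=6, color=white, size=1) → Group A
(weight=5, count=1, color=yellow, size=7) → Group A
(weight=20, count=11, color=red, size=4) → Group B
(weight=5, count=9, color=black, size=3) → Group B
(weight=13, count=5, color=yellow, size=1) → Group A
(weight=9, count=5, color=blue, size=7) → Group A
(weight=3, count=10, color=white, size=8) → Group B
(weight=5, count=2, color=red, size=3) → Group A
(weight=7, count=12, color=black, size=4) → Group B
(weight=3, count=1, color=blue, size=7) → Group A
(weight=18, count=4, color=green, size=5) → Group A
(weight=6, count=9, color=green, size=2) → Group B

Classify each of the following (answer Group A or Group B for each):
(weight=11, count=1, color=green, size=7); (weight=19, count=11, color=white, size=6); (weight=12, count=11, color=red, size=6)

Group A, Group B, Group B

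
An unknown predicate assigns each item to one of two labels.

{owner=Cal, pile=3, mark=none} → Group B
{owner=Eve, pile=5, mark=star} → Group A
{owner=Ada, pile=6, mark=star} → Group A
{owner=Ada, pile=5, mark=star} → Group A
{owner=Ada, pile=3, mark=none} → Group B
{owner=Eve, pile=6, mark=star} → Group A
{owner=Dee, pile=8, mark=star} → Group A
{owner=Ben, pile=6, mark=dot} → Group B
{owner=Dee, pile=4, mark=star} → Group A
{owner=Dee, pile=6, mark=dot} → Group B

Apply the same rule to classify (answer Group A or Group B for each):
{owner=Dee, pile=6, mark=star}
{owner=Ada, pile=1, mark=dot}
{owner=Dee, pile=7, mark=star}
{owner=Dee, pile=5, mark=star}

The classifier is using: mark is star.
{owner=Dee, pile=6, mark=star}: mark is star, meets the rule → Group A. {owner=Ada, pile=1, mark=dot}: mark is dot, does not fit → Group B. {owner=Dee, pile=7, mark=star}: mark is star, meets the rule → Group A. {owner=Dee, pile=5, mark=star}: mark is star, meets the rule → Group A.

Group A, Group B, Group A, Group A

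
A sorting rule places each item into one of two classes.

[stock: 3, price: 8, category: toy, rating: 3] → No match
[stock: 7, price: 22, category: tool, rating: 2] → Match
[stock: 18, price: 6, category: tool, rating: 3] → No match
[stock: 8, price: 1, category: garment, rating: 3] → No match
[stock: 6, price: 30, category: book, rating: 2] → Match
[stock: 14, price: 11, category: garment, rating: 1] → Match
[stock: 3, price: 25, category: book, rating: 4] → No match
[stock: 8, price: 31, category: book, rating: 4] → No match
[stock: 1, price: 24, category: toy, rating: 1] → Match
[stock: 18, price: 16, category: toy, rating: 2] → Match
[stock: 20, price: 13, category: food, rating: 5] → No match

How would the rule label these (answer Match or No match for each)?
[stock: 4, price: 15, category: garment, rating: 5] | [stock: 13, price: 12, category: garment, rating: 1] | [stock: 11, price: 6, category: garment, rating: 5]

The simplest hypothesis consistent with all the labels is: rating ≤ 2.
[stock: 4, price: 15, category: garment, rating: 5]: rating = 5, fails this test → No match. [stock: 13, price: 12, category: garment, rating: 1]: rating = 1, fits → Match. [stock: 11, price: 6, category: garment, rating: 5]: rating = 5, fails this test → No match.

No match, Match, No match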